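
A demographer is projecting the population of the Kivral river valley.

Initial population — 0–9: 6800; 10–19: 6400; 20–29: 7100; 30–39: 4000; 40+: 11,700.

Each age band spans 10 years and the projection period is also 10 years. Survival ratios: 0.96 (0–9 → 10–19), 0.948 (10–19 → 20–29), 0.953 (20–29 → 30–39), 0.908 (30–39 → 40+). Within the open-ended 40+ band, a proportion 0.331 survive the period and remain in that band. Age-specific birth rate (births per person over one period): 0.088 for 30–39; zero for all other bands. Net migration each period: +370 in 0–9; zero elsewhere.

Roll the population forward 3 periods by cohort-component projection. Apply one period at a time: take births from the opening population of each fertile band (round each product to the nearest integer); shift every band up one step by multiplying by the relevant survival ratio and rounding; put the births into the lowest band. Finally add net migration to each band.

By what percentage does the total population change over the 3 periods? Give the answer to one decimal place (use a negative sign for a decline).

(Bands numbered youngest = 1 to oldest = 5.)
Period 1:
Births: 4000 * 0.088 = 352
Band 2: 6800 * 0.96 = 6528
Band 3: 6400 * 0.948 = 6067
Band 4: 7100 * 0.953 = 6766
Band 5: 4000 * 0.908 + 11700 * 0.331 = 3632 + 3873 = 7505
Net migration: Band 1 + 370 → 722
Giving 722 / 6528 / 6067 / 6766 / 7505.
Period 2:
Births: 6766 * 0.088 = 595
Band 2: 722 * 0.96 = 693
Band 3: 6528 * 0.948 = 6189
Band 4: 6067 * 0.953 = 5782
Band 5: 6766 * 0.908 + 7505 * 0.331 = 6144 + 2484 = 8628
Net migration: Band 1 + 370 → 965
Giving 965 / 693 / 6189 / 5782 / 8628.
Period 3:
Births: 5782 * 0.088 = 509
Band 2: 965 * 0.96 = 926
Band 3: 693 * 0.948 = 657
Band 4: 6189 * 0.953 = 5898
Band 5: 5782 * 0.908 + 8628 * 0.331 = 5250 + 2856 = 8106
Net migration: Band 1 + 370 → 879
Giving 879 / 926 / 657 / 5898 / 8106.
Total: 36000 → 16466; change = -19534; percentage change = -54.3%

-54.3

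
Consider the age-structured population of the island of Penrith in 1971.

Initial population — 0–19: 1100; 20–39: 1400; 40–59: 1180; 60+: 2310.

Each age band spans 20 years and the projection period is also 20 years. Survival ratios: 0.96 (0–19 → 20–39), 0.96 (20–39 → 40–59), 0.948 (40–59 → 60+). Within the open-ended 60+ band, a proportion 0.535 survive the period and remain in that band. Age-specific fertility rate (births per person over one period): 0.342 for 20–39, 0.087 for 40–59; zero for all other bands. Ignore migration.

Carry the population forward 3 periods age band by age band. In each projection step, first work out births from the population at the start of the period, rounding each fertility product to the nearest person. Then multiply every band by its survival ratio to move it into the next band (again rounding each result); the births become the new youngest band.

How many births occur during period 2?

Period 1.
Births: 1400 × 0.342 = 479  |  1180 × 0.087 = 103 — total 582
20–39: 1100 × 0.96 = 1056
40–59: 1400 × 0.96 = 1344
60+: 1180 × 0.948 + 2310 × 0.535 = 1119 + 1236 = 2355
→ [582, 1056, 1344, 2355]
Period 2.
Births: 1056 × 0.342 = 361  |  1344 × 0.087 = 117 — total 478
20–39: 582 × 0.96 = 559
40–59: 1056 × 0.96 = 1014
60+: 1344 × 0.948 + 2355 × 0.535 = 1274 + 1260 = 2534
→ [478, 559, 1014, 2534]

478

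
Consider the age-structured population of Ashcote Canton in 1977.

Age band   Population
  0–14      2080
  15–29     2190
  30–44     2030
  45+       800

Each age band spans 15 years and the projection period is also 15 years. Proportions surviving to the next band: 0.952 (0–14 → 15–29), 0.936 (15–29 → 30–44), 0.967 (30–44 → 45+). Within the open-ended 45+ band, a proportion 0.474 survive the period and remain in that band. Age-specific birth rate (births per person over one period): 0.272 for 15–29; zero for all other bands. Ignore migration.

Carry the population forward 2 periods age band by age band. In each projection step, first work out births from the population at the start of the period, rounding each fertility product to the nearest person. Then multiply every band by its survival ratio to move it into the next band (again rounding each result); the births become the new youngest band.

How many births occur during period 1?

596

[period 1]
Births: 2190 * 0.272 = 596
15–29: 2080 * 0.952 = 1980
30–44: 2190 * 0.936 = 2050
45+: 2030 * 0.967 + 800 * 0.474 = 1963 + 379 = 2342
→ [596, 1980, 2050, 2342]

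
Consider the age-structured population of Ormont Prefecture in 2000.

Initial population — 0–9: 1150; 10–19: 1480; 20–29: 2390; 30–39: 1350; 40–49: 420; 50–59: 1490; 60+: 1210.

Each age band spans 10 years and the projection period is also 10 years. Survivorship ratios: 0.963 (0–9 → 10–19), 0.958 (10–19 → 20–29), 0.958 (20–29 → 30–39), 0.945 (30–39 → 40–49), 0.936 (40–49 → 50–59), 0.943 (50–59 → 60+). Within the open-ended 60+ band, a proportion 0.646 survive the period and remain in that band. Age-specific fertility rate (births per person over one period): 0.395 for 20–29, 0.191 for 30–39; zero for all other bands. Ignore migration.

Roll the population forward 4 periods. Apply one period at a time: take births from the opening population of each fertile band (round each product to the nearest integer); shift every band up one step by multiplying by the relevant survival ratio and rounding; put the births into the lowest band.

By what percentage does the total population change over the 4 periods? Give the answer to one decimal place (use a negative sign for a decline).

Numbering the bands 1..7 from youngest to oldest:
Period 1.
Births: 2390 × 0.395 = 944  |  1350 × 0.191 = 258 ⇒ total 1202
Band 2: 1150 × 0.963 = 1107
Band 3: 1480 × 0.958 = 1418
Band 4: 2390 × 0.958 = 2290
Band 5: 1350 × 0.945 = 1276
Band 6: 420 × 0.936 = 393
Band 7: 1490 × 0.943 + 1210 × 0.646 = 1405 + 782 = 2187
End of period: [1202, 1107, 1418, 2290, 1276, 393, 2187]
Period 2.
Births: 1418 × 0.395 = 560  |  2290 × 0.191 = 437 ⇒ total 997
Band 2: 1202 × 0.963 = 1158
Band 3: 1107 × 0.958 = 1061
Band 4: 1418 × 0.958 = 1358
Band 5: 2290 × 0.945 = 2164
Band 6: 1276 × 0.936 = 1194
Band 7: 393 × 0.943 + 2187 × 0.646 = 371 + 1413 = 1784
End of period: [997, 1158, 1061, 1358, 2164, 1194, 1784]
Period 3.
Births: 1061 × 0.395 = 419  |  1358 × 0.191 = 259 ⇒ total 678
Band 2: 997 × 0.963 = 960
Band 3: 1158 × 0.958 = 1109
Band 4: 1061 × 0.958 = 1016
Band 5: 1358 × 0.945 = 1283
Band 6: 2164 × 0.936 = 2026
Band 7: 1194 × 0.943 + 1784 × 0.646 = 1126 + 1152 = 2278
End of period: [678, 960, 1109, 1016, 1283, 2026, 2278]
Period 4.
Births: 1109 × 0.395 = 438  |  1016 × 0.191 = 194 ⇒ total 632
Band 2: 678 × 0.963 = 653
Band 3: 960 × 0.958 = 920
Band 4: 1109 × 0.958 = 1062
Band 5: 1016 × 0.945 = 960
Band 6: 1283 × 0.936 = 1201
Band 7: 2026 × 0.943 + 2278 × 0.646 = 1911 + 1472 = 3383
End of period: [632, 653, 920, 1062, 960, 1201, 3383]
Total: 9490 → 8811; change = -679; percentage change = -7.2%

-7.2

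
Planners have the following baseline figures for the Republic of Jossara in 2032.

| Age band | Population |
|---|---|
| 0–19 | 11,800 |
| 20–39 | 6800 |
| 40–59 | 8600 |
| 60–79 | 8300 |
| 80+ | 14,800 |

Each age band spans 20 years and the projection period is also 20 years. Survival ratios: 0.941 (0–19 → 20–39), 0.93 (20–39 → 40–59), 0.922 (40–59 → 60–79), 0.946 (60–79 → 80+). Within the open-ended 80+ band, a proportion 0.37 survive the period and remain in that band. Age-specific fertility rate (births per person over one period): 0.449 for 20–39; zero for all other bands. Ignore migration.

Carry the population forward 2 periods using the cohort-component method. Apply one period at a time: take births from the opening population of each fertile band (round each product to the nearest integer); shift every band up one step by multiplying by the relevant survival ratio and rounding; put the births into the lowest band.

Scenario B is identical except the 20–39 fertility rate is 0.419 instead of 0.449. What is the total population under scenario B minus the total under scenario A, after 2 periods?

-525

Call the groups 1 to 5, youngest first.
[period 1]
Births: 6800 * 0.449 = 3053
Group 2: 11800 * 0.941 = 11104
Group 3: 6800 * 0.93 = 6324
Group 4: 8600 * 0.922 = 7929
Group 5: 8300 * 0.946 + 14800 * 0.37 = 7852 + 5476 = 13328
Population now: 0–19=3053, 20–39=11104, 40–59=6324, 60–79=7929, 80+=13328
[period 2]
Births: 11104 * 0.449 = 4986
Group 2: 3053 * 0.941 = 2873
Group 3: 11104 * 0.93 = 10327
Group 4: 6324 * 0.922 = 5831
Group 5: 7929 * 0.946 + 13328 * 0.37 = 7501 + 4931 = 12432
Population now: 0–19=4986, 20–39=2873, 40–59=10327, 60–79=5831, 80+=12432
Scenario A total after 2 periods: 36449
Scenario B projection —
[period 1]
Births: 6800 * 0.419 = 2849
Group 2: 11800 * 0.941 = 11104
Group 3: 6800 * 0.93 = 6324
Group 4: 8600 * 0.922 = 7929
Group 5: 8300 * 0.946 + 14800 * 0.37 = 7852 + 5476 = 13328
Population now: 0–19=2849, 20–39=11104, 40–59=6324, 60–79=7929, 80+=13328
[period 2]
Births: 11104 * 0.419 = 4653
Group 2: 2849 * 0.941 = 2681
Group 3: 11104 * 0.93 = 10327
Group 4: 6324 * 0.922 = 5831
Group 5: 7929 * 0.946 + 13328 * 0.37 = 7501 + 4931 = 12432
Population now: 0–19=4653, 20–39=2681, 40–59=10327, 60–79=5831, 80+=12432
Scenario B total after 2 periods: 35924
Difference B − A = 35924 − 36449 = -525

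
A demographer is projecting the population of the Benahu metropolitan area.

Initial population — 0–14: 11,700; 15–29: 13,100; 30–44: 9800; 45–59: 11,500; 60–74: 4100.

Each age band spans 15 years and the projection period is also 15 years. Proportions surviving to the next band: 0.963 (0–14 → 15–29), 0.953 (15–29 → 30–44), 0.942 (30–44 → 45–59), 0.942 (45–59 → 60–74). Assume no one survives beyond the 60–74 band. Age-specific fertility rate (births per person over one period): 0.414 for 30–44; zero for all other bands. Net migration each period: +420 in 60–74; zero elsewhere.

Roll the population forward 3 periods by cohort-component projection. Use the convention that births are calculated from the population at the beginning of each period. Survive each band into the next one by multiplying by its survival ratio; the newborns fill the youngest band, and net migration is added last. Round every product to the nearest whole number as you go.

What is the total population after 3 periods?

34757

Let group 1 be 0–14 through group 5 = 60–74.
— Period 1 —
Births: 9800 * 0.414 = 4057
Group 2: 11700 * 0.963 = 11267
Group 3: 13100 * 0.953 = 12484
Group 4: 9800 * 0.942 = 9232
Group 5: 11500 * 0.942 = 10833
Net migration: Group 5 + 420 → 11253
Population now: 0–14=4057, 15–29=11267, 30–44=12484, 45–59=9232, 60–74=11253
— Period 2 —
Births: 12484 * 0.414 = 5168
Group 2: 4057 * 0.963 = 3907
Group 3: 11267 * 0.953 = 10737
Group 4: 12484 * 0.942 = 11760
Group 5: 9232 * 0.942 = 8697
Net migration: Group 5 + 420 → 9117
Population now: 0–14=5168, 15–29=3907, 30–44=10737, 45–59=11760, 60–74=9117
— Period 3 —
Births: 10737 * 0.414 = 4445
Group 2: 5168 * 0.963 = 4977
Group 3: 3907 * 0.953 = 3723
Group 4: 10737 * 0.942 = 10114
Group 5: 11760 * 0.942 = 11078
Net migration: Group 5 + 420 → 11498
Population now: 0–14=4445, 15–29=4977, 30–44=3723, 45–59=10114, 60–74=11498
Total after period 3: 4445 + 4977 + 3723 + 10114 + 11498 = 34757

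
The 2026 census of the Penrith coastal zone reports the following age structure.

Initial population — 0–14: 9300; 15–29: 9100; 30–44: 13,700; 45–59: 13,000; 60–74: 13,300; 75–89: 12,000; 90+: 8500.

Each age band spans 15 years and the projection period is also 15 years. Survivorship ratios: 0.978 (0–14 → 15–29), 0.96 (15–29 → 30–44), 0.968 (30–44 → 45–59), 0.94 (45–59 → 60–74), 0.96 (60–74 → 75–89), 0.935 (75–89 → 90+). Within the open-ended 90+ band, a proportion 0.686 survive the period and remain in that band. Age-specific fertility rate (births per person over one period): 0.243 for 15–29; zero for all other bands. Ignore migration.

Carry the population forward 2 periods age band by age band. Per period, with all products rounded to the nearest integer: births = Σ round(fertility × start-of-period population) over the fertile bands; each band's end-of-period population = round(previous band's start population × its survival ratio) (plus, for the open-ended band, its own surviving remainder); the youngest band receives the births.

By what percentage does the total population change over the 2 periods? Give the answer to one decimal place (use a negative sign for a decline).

Period 1:
Births: 9100 × 0.243 = 2211
15–29: 9300 × 0.978 = 9095
30–44: 9100 × 0.96 = 8736
45–59: 13700 × 0.968 = 13262
60–74: 13000 × 0.94 = 12220
75–89: 13300 × 0.96 = 12768
90+: 12000 × 0.935 + 8500 × 0.686 = 11220 + 5831 = 17051
Giving 2211 / 9095 / 8736 / 13262 / 12220 / 12768 / 17051.
Period 2:
Births: 9095 × 0.243 = 2210
15–29: 2211 × 0.978 = 2162
30–44: 9095 × 0.96 = 8731
45–59: 8736 × 0.968 = 8456
60–74: 13262 × 0.94 = 12466
75–89: 12220 × 0.96 = 11731
90+: 12768 × 0.935 + 17051 × 0.686 = 11938 + 11697 = 23635
Giving 2210 / 2162 / 8731 / 8456 / 12466 / 11731 / 23635.
Total: 78900 → 69391; change = -9509; percentage change = -12.1%

-12.1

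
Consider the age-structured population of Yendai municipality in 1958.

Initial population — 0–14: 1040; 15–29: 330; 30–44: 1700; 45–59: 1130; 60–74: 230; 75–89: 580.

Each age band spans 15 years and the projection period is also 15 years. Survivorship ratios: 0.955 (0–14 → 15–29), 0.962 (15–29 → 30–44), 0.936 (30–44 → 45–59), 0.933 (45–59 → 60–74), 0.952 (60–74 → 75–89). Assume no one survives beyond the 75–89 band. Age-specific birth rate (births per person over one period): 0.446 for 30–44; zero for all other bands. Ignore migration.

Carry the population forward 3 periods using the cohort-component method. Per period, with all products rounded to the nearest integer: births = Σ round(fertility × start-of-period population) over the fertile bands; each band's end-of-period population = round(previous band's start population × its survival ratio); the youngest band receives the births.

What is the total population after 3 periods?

(Bands numbered youngest = 1 to oldest = 6.)
Period 1:
Births: 1700 × 0.446 = 758
Band 2: 1040 × 0.955 = 993
Band 3: 330 × 0.962 = 317
Band 4: 1700 × 0.936 = 1591
Band 5: 1130 × 0.933 = 1054
Band 6: 230 × 0.952 = 219
→ [758, 993, 317, 1591, 1054, 219]
Period 2:
Births: 317 × 0.446 = 141
Band 2: 758 × 0.955 = 724
Band 3: 993 × 0.962 = 955
Band 4: 317 × 0.936 = 297
Band 5: 1591 × 0.933 = 1484
Band 6: 1054 × 0.952 = 1003
→ [141, 724, 955, 297, 1484, 1003]
Period 3:
Births: 955 × 0.446 = 426
Band 2: 141 × 0.955 = 135
Band 3: 724 × 0.962 = 696
Band 4: 955 × 0.936 = 894
Band 5: 297 × 0.933 = 277
Band 6: 1484 × 0.952 = 1413
→ [426, 135, 696, 894, 277, 1413]
Total after period 3: 426 + 135 + 696 + 894 + 277 + 1413 = 3841

3841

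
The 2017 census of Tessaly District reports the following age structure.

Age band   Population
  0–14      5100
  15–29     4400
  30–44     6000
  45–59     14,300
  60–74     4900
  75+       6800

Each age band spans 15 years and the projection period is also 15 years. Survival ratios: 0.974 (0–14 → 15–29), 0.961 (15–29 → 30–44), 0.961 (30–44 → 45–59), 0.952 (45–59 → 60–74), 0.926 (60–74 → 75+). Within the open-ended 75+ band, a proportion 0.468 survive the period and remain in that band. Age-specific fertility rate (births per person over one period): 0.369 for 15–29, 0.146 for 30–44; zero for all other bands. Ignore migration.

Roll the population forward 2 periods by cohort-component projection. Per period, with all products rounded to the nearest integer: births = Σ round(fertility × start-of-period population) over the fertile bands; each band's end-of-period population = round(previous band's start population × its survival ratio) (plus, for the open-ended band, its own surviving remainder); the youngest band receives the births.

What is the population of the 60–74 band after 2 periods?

5489

After projecting period 1:
Births: 4400 × 0.369 = 1624, 6000 × 0.146 = 876 ⇒ total 2500
15–29: 5100 × 0.974 = 4967
30–44: 4400 × 0.961 = 4228
45–59: 6000 × 0.961 = 5766
60–74: 14300 × 0.952 = 13614
75+: 4900 × 0.926 + 6800 × 0.468 = 4537 + 3182 = 7719
Population now: 0–14=2500, 15–29=4967, 30–44=4228, 45–59=5766, 60–74=13614, 75+=7719
After projecting period 2:
Births: 4967 × 0.369 = 1833, 4228 × 0.146 = 617 ⇒ total 2450
15–29: 2500 × 0.974 = 2435
30–44: 4967 × 0.961 = 4773
45–59: 4228 × 0.961 = 4063
60–74: 5766 × 0.952 = 5489
75+: 13614 × 0.926 + 7719 × 0.468 = 12607 + 3612 = 16219
Population now: 0–14=2450, 15–29=2435, 30–44=4773, 45–59=4063, 60–74=5489, 75+=16219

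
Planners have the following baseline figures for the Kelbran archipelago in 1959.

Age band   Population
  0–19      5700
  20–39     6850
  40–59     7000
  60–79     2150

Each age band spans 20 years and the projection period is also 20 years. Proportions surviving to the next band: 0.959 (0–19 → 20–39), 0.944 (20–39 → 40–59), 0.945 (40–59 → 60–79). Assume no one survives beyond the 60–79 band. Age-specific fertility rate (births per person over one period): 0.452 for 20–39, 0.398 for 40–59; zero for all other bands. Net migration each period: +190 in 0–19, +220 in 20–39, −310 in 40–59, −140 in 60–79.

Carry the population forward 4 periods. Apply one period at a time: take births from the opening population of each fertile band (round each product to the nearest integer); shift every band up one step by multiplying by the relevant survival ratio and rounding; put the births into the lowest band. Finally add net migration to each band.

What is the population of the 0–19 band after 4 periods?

4695

Numbering the bands 1..4 from youngest to oldest:
— Period 1 —
Births: 6850 * 0.452 = 3096  |  7000 * 0.398 = 2786 ⇒ total 5882
Band 2: 5700 * 0.959 = 5466
Band 3: 6850 * 0.944 = 6466
Band 4: 7000 * 0.945 = 6615
Net migration: Band 1 + 190 → 6072; Band 2 + 220 → 5686; Band 3 − 310 → 6156; Band 4 − 140 → 6475
Population now: 0–19=6072, 20–39=5686, 40–59=6156, 60–79=6475
— Period 2 —
Births: 5686 * 0.452 = 2570  |  6156 * 0.398 = 2450 ⇒ total 5020
Band 2: 6072 * 0.959 = 5823
Band 3: 5686 * 0.944 = 5368
Band 4: 6156 * 0.945 = 5817
Net migration: Band 1 + 190 → 5210; Band 2 + 220 → 6043; Band 3 − 310 → 5058; Band 4 − 140 → 5677
Population now: 0–19=5210, 20–39=6043, 40–59=5058, 60–79=5677
— Period 3 —
Births: 6043 * 0.452 = 2731  |  5058 * 0.398 = 2013 ⇒ total 4744
Band 2: 5210 * 0.959 = 4996
Band 3: 6043 * 0.944 = 5705
Band 4: 5058 * 0.945 = 4780
Net migration: Band 1 + 190 → 4934; Band 2 + 220 → 5216; Band 3 − 310 → 5395; Band 4 − 140 → 4640
Population now: 0–19=4934, 20–39=5216, 40–59=5395, 60–79=4640
— Period 4 —
Births: 5216 * 0.452 = 2358  |  5395 * 0.398 = 2147 ⇒ total 4505
Band 2: 4934 * 0.959 = 4732
Band 3: 5216 * 0.944 = 4924
Band 4: 5395 * 0.945 = 5098
Net migration: Band 1 + 190 → 4695; Band 2 + 220 → 4952; Band 3 − 310 → 4614; Band 4 − 140 → 4958
Population now: 0–19=4695, 20–39=4952, 40–59=4614, 60–79=4958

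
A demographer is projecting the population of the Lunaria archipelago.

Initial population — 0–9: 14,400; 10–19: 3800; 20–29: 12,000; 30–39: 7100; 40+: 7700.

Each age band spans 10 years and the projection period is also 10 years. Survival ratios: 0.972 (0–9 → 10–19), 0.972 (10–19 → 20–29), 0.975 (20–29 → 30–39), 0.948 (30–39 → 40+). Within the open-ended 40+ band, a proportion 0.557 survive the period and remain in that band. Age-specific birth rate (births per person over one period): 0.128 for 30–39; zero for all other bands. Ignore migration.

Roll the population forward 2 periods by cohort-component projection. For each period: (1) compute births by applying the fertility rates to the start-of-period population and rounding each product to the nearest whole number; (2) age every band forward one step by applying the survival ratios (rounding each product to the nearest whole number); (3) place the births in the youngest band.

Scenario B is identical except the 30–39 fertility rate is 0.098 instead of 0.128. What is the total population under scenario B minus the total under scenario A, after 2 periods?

Period 1.
Births: 7100 * 0.128 = 909
10–19: 14400 * 0.972 = 13997
20–29: 3800 * 0.972 = 3694
30–39: 12000 * 0.975 = 11700
40+: 7100 * 0.948 + 7700 * 0.557 = 6731 + 4289 = 11020
Giving 909 / 13997 / 3694 / 11700 / 11020.
Period 2.
Births: 11700 * 0.128 = 1498
10–19: 909 * 0.972 = 884
20–29: 13997 * 0.972 = 13605
30–39: 3694 * 0.975 = 3602
40+: 11700 * 0.948 + 11020 * 0.557 = 11092 + 6138 = 17230
Giving 1498 / 884 / 13605 / 3602 / 17230.
Scenario A total after 2 periods: 36819
Scenario B projection —
Period 1.
Births: 7100 * 0.098 = 696
10–19: 14400 * 0.972 = 13997
20–29: 3800 * 0.972 = 3694
30–39: 12000 * 0.975 = 11700
40+: 7100 * 0.948 + 7700 * 0.557 = 6731 + 4289 = 11020
Giving 696 / 13997 / 3694 / 11700 / 11020.
Period 2.
Births: 11700 * 0.098 = 1147
10–19: 696 * 0.972 = 677
20–29: 13997 * 0.972 = 13605
30–39: 3694 * 0.975 = 3602
40+: 11700 * 0.948 + 11020 * 0.557 = 11092 + 6138 = 17230
Giving 1147 / 677 / 13605 / 3602 / 17230.
Scenario B total after 2 periods: 36261
Difference B − A = 36261 − 36819 = -558

-558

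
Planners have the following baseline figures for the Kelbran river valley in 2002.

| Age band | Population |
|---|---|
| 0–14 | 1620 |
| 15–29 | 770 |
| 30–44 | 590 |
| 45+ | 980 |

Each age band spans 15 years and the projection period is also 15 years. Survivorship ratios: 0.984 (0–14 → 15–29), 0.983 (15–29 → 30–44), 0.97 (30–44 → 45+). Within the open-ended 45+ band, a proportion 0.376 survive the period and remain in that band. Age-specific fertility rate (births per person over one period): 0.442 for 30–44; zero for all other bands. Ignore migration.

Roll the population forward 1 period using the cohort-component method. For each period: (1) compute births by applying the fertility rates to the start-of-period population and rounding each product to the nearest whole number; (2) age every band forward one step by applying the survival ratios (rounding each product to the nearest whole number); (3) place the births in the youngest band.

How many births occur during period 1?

261

[period 1]
Births: 590 * 0.442 = 261
15–29: 1620 * 0.984 = 1594
30–44: 770 * 0.983 = 757
45+: 590 * 0.97 + 980 * 0.376 = 572 + 368 = 940
Giving 261 / 1594 / 757 / 940.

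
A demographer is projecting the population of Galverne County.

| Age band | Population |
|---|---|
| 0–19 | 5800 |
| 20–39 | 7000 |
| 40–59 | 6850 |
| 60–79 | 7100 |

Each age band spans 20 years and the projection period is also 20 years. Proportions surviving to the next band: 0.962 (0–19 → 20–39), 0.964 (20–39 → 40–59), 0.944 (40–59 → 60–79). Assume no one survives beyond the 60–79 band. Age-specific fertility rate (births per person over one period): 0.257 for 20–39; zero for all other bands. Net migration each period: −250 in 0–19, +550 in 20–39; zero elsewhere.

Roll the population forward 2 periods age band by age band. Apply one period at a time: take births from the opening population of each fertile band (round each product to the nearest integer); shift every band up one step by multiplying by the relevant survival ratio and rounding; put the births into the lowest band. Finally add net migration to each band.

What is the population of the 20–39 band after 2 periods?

2040

(Bands numbered youngest = 1 to oldest = 4.)
Period 1:
Births: 7000 × 0.257 = 1799
Band 2: 5800 × 0.962 = 5580
Band 3: 7000 × 0.964 = 6748
Band 4: 6850 × 0.944 = 6466
Net migration: Band 1 − 250 → 1549; Band 2 + 550 → 6130
End of period: [1549, 6130, 6748, 6466]
Period 2:
Births: 6130 × 0.257 = 1575
Band 2: 1549 × 0.962 = 1490
Band 3: 6130 × 0.964 = 5909
Band 4: 6748 × 0.944 = 6370
Net migration: Band 1 − 250 → 1325; Band 2 + 550 → 2040
End of period: [1325, 2040, 5909, 6370]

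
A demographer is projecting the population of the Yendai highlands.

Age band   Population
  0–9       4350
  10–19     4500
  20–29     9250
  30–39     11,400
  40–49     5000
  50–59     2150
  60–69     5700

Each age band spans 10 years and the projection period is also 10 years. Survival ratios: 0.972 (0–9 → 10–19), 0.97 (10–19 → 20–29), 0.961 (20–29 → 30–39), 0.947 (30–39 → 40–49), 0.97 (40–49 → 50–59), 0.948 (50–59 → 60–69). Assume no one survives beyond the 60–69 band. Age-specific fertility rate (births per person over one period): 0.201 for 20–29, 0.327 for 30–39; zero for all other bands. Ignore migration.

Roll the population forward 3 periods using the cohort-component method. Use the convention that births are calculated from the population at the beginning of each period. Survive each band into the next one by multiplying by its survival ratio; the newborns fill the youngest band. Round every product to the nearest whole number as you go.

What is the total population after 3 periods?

After projecting period 1:
Births: 9250 * 0.201 = 1859  |  11400 * 0.327 = 3728 → 5587
10–19: 4350 * 0.972 = 4228
20–29: 4500 * 0.97 = 4365
30–39: 9250 * 0.961 = 8889
40–49: 11400 * 0.947 = 10796
50–59: 5000 * 0.97 = 4850
60–69: 2150 * 0.948 = 2038
End of period: [5587, 4228, 4365, 8889, 10796, 4850, 2038]
After projecting period 2:
Births: 4365 * 0.201 = 877  |  8889 * 0.327 = 2907 → 3784
10–19: 5587 * 0.972 = 5431
20–29: 4228 * 0.97 = 4101
30–39: 4365 * 0.961 = 4195
40–49: 8889 * 0.947 = 8418
50–59: 10796 * 0.97 = 10472
60–69: 4850 * 0.948 = 4598
End of period: [3784, 5431, 4101, 4195, 8418, 10472, 4598]
After projecting period 3:
Births: 4101 * 0.201 = 824  |  4195 * 0.327 = 1372 → 2196
10–19: 3784 * 0.972 = 3678
20–29: 5431 * 0.97 = 5268
30–39: 4101 * 0.961 = 3941
40–49: 4195 * 0.947 = 3973
50–59: 8418 * 0.97 = 8165
60–69: 10472 * 0.948 = 9927
End of period: [2196, 3678, 5268, 3941, 3973, 8165, 9927]
Total after period 3: 2196 + 3678 + 5268 + 3941 + 3973 + 8165 + 9927 = 37148

37148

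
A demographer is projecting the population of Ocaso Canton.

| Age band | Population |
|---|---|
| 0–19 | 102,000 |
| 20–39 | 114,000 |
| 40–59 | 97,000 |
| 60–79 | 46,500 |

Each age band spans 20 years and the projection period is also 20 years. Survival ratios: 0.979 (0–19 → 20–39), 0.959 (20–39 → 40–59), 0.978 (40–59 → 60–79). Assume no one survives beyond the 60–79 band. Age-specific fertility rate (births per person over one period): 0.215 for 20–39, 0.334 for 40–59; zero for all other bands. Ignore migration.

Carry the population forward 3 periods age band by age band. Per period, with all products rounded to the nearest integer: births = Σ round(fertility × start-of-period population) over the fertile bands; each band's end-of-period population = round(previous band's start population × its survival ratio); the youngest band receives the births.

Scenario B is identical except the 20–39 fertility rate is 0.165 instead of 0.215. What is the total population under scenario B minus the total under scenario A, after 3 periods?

-13944

— Period 1 —
Births: 114000 × 0.215 = 24510 ; 97000 × 0.334 = 32398 ⇒ total 56908
20–39: 102000 × 0.979 = 99858
40–59: 114000 × 0.959 = 109326
60–79: 97000 × 0.978 = 94866
→ [56908, 99858, 109326, 94866]
— Period 2 —
Births: 99858 × 0.215 = 21469 ; 109326 × 0.334 = 36515 ⇒ total 57984
20–39: 56908 × 0.979 = 55713
40–59: 99858 × 0.959 = 95764
60–79: 109326 × 0.978 = 106921
→ [57984, 55713, 95764, 106921]
— Period 3 —
Births: 55713 × 0.215 = 11978 ; 95764 × 0.334 = 31985 ⇒ total 43963
20–39: 57984 × 0.979 = 56766
40–59: 55713 × 0.959 = 53429
60–79: 95764 × 0.978 = 93657
→ [43963, 56766, 53429, 93657]
Scenario A total after 3 periods: 247815
Scenario B projection —
— Period 1 —
Births: 114000 × 0.165 = 18810 ; 97000 × 0.334 = 32398 ⇒ total 51208
20–39: 102000 × 0.979 = 99858
40–59: 114000 × 0.959 = 109326
60–79: 97000 × 0.978 = 94866
→ [51208, 99858, 109326, 94866]
— Period 2 —
Births: 99858 × 0.165 = 16477 ; 109326 × 0.334 = 36515 ⇒ total 52992
20–39: 51208 × 0.979 = 50133
40–59: 99858 × 0.959 = 95764
60–79: 109326 × 0.978 = 106921
→ [52992, 50133, 95764, 106921]
— Period 3 —
Births: 50133 × 0.165 = 8272 ; 95764 × 0.334 = 31985 ⇒ total 40257
20–39: 52992 × 0.979 = 51879
40–59: 50133 × 0.959 = 48078
60–79: 95764 × 0.978 = 93657
→ [40257, 51879, 48078, 93657]
Scenario B total after 3 periods: 233871
Difference B − A = 233871 − 247815 = -13944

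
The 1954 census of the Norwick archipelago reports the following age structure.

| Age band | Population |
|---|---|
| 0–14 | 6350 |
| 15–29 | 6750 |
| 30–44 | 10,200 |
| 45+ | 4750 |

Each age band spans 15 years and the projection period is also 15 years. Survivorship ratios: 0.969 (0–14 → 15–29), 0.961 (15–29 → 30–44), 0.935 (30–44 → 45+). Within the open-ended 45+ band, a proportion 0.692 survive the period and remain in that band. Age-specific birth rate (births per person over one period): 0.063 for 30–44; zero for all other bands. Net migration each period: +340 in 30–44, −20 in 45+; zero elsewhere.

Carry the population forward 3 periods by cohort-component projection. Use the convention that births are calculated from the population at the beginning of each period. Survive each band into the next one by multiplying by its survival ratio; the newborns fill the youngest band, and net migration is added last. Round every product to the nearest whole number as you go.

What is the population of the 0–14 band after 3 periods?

394

[period 1]
Births: 10200 * 0.063 = 643
15–29: 6350 * 0.969 = 6153
30–44: 6750 * 0.961 = 6487
45+: 10200 * 0.935 + 4750 * 0.692 = 9537 + 3287 = 12824
Net migration: 30–44 + 340 → 6827; 45+ − 20 → 12804
Giving 643 / 6153 / 6827 / 12804.
[period 2]
Births: 6827 * 0.063 = 430
15–29: 643 * 0.969 = 623
30–44: 6153 * 0.961 = 5913
45+: 6827 * 0.935 + 12804 * 0.692 = 6383 + 8860 = 15243
Net migration: 30–44 + 340 → 6253; 45+ − 20 → 15223
Giving 430 / 623 / 6253 / 15223.
[period 3]
Births: 6253 * 0.063 = 394
15–29: 430 * 0.969 = 417
30–44: 623 * 0.961 = 599
45+: 6253 * 0.935 + 15223 * 0.692 = 5847 + 10534 = 16381
Net migration: 30–44 + 340 → 939; 45+ − 20 → 16361
Giving 394 / 417 / 939 / 16361.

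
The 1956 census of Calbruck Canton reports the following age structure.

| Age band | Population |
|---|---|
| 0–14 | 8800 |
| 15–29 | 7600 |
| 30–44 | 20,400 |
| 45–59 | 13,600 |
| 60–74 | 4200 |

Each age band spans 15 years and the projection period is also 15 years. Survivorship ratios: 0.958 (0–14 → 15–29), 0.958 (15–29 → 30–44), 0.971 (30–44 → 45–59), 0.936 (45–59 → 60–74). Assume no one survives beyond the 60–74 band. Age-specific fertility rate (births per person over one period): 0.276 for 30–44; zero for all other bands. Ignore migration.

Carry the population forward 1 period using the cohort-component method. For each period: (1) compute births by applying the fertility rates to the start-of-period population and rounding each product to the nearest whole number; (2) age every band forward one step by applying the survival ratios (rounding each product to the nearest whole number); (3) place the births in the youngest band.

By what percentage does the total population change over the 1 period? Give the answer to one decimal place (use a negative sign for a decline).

Period 1.
Births: 20400 × 0.276 = 5630
15–29: 8800 × 0.958 = 8430
30–44: 7600 × 0.958 = 7281
45–59: 20400 × 0.971 = 19808
60–74: 13600 × 0.936 = 12730
Giving 5630 / 8430 / 7281 / 19808 / 12730.
Total: 54600 → 53879; change = -721; percentage change = -1.3%

-1.3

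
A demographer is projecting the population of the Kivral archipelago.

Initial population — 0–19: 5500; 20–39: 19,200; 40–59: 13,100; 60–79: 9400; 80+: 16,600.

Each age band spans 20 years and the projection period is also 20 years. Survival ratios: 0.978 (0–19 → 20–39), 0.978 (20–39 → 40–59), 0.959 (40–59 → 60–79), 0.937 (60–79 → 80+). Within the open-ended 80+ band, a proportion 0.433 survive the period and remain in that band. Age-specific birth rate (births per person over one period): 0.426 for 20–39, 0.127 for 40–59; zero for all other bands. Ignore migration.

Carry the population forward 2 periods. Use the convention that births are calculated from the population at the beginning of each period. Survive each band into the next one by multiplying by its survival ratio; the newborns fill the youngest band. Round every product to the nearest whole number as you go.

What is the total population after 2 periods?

Numbering the groups 1..5 from youngest to oldest:
Period 1.
Births: 19200 × 0.426 = 8179, 13100 × 0.127 = 1664 — total 9843
Group 2: 5500 × 0.978 = 5379
Group 3: 19200 × 0.978 = 18778
Group 4: 13100 × 0.959 = 12563
Group 5: 9400 × 0.937 + 16600 × 0.433 = 8808 + 7188 = 15996
End of period: [9843, 5379, 18778, 12563, 15996]
Period 2.
Births: 5379 × 0.426 = 2291, 18778 × 0.127 = 2385 — total 4676
Group 2: 9843 × 0.978 = 9626
Group 3: 5379 × 0.978 = 5261
Group 4: 18778 × 0.959 = 18008
Group 5: 12563 × 0.937 + 15996 × 0.433 = 11772 + 6926 = 18698
End of period: [4676, 9626, 5261, 18008, 18698]
Total after period 2: 4676 + 9626 + 5261 + 18008 + 18698 = 56269

56269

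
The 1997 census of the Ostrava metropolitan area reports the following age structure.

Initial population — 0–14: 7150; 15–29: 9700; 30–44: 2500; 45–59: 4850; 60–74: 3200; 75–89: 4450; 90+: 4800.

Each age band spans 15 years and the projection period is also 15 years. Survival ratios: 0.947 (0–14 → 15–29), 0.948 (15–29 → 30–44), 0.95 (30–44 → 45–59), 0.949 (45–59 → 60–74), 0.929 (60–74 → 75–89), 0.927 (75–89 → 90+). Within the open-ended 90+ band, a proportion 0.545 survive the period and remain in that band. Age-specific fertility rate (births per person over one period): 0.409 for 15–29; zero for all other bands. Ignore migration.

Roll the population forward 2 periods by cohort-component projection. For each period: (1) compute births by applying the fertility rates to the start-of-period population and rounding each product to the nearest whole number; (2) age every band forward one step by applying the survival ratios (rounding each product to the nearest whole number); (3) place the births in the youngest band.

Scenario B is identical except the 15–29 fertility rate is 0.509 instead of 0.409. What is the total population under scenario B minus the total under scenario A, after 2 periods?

1595

Let group 1 be 0–14 through group 7 = 90+.
— Period 1 —
Births: 9700 × 0.409 = 3967
Group 2: 7150 × 0.947 = 6771
Group 3: 9700 × 0.948 = 9196
Group 4: 2500 × 0.95 = 2375
Group 5: 4850 × 0.949 = 4603
Group 6: 3200 × 0.929 = 2973
Group 7: 4450 × 0.927 + 4800 × 0.545 = 4125 + 2616 = 6741
End of period: [3967, 6771, 9196, 2375, 4603, 2973, 6741]
— Period 2 —
Births: 6771 × 0.409 = 2769
Group 2: 3967 × 0.947 = 3757
Group 3: 6771 × 0.948 = 6419
Group 4: 9196 × 0.95 = 8736
Group 5: 2375 × 0.949 = 2254
Group 6: 4603 × 0.929 = 4276
Group 7: 2973 × 0.927 + 6741 × 0.545 = 2756 + 3674 = 6430
End of period: [2769, 3757, 6419, 8736, 2254, 4276, 6430]
Scenario A total after 2 periods: 34641
Scenario B projection —
— Period 1 —
Births: 9700 × 0.509 = 4937
Group 2: 7150 × 0.947 = 6771
Group 3: 9700 × 0.948 = 9196
Group 4: 2500 × 0.95 = 2375
Group 5: 4850 × 0.949 = 4603
Group 6: 3200 × 0.929 = 2973
Group 7: 4450 × 0.927 + 4800 × 0.545 = 4125 + 2616 = 6741
End of period: [4937, 6771, 9196, 2375, 4603, 2973, 6741]
— Period 2 —
Births: 6771 × 0.509 = 3446
Group 2: 4937 × 0.947 = 4675
Group 3: 6771 × 0.948 = 6419
Group 4: 9196 × 0.95 = 8736
Group 5: 2375 × 0.949 = 2254
Group 6: 4603 × 0.929 = 4276
Group 7: 2973 × 0.927 + 6741 × 0.545 = 2756 + 3674 = 6430
End of period: [3446, 4675, 6419, 8736, 2254, 4276, 6430]
Scenario B total after 2 periods: 36236
Difference B − A = 36236 − 34641 = 1595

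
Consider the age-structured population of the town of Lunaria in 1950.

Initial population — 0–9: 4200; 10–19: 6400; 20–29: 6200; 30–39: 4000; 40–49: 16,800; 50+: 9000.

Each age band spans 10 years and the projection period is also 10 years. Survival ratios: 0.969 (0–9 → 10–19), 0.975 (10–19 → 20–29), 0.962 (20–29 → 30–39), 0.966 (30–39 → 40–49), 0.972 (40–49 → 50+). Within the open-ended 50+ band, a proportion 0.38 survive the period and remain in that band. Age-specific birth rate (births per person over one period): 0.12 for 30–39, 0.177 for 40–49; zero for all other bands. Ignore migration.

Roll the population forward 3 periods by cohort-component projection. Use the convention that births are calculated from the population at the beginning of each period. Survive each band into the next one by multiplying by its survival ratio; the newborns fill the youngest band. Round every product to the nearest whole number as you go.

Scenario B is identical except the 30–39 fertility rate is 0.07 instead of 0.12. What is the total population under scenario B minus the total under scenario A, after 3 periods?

-779

After projecting period 1:
Births: 4000 × 0.12 = 480, 16800 × 0.177 = 2974 — total 3454
10–19: 4200 × 0.969 = 4070
20–29: 6400 × 0.975 = 6240
30–39: 6200 × 0.962 = 5964
40–49: 4000 × 0.966 = 3864
50+: 16800 × 0.972 + 9000 × 0.38 = 16330 + 3420 = 19750
→ [3454, 4070, 6240, 5964, 3864, 19750]
After projecting period 2:
Births: 5964 × 0.12 = 716, 3864 × 0.177 = 684 — total 1400
10–19: 3454 × 0.969 = 3347
20–29: 4070 × 0.975 = 3968
30–39: 6240 × 0.962 = 6003
40–49: 5964 × 0.966 = 5761
50+: 3864 × 0.972 + 19750 × 0.38 = 3756 + 7505 = 11261
→ [1400, 3347, 3968, 6003, 5761, 11261]
After projecting period 3:
Births: 6003 × 0.12 = 720, 5761 × 0.177 = 1020 — total 1740
10–19: 1400 × 0.969 = 1357
20–29: 3347 × 0.975 = 3263
30–39: 3968 × 0.962 = 3817
40–49: 6003 × 0.966 = 5799
50+: 5761 × 0.972 + 11261 × 0.38 = 5600 + 4279 = 9879
→ [1740, 1357, 3263, 3817, 5799, 9879]
Scenario A total after 3 periods: 25855
Scenario B projection —
After projecting period 1:
Births: 4000 × 0.07 = 280, 16800 × 0.177 = 2974 — total 3254
10–19: 4200 × 0.969 = 4070
20–29: 6400 × 0.975 = 6240
30–39: 6200 × 0.962 = 5964
40–49: 4000 × 0.966 = 3864
50+: 16800 × 0.972 + 9000 × 0.38 = 16330 + 3420 = 19750
→ [3254, 4070, 6240, 5964, 3864, 19750]
After projecting period 2:
Births: 5964 × 0.07 = 417, 3864 × 0.177 = 684 — total 1101
10–19: 3254 × 0.969 = 3153
20–29: 4070 × 0.975 = 3968
30–39: 6240 × 0.962 = 6003
40–49: 5964 × 0.966 = 5761
50+: 3864 × 0.972 + 19750 × 0.38 = 3756 + 7505 = 11261
→ [1101, 3153, 3968, 6003, 5761, 11261]
After projecting period 3:
Births: 6003 × 0.07 = 420, 5761 × 0.177 = 1020 — total 1440
10–19: 1101 × 0.969 = 1067
20–29: 3153 × 0.975 = 3074
30–39: 3968 × 0.962 = 3817
40–49: 6003 × 0.966 = 5799
50+: 5761 × 0.972 + 11261 × 0.38 = 5600 + 4279 = 9879
→ [1440, 1067, 3074, 3817, 5799, 9879]
Scenario B total after 3 periods: 25076
Difference B − A = 25076 − 25855 = -779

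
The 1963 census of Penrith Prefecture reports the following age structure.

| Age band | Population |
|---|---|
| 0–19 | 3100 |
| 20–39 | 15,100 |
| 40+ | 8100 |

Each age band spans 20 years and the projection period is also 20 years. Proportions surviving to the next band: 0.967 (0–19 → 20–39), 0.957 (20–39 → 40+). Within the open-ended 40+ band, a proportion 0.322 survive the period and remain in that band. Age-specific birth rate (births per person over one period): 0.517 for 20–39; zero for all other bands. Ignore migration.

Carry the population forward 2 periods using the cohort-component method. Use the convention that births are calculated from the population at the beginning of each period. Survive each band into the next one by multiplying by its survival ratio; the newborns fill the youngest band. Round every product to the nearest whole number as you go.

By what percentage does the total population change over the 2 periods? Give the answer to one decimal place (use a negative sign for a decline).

— Period 1 —
Births: 15100 * 0.517 = 7807
20–39: 3100 * 0.967 = 2998
40+: 15100 * 0.957 + 8100 * 0.322 = 14451 + 2608 = 17059
End of period: [7807, 2998, 17059]
— Period 2 —
Births: 2998 * 0.517 = 1550
20–39: 7807 * 0.967 = 7549
40+: 2998 * 0.957 + 17059 * 0.322 = 2869 + 5493 = 8362
End of period: [1550, 7549, 8362]
Total: 26300 → 17461; change = -8839; percentage change = -33.6%

-33.6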